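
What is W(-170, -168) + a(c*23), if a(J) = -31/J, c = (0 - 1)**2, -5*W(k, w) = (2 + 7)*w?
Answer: 34621/115 ≈ 301.05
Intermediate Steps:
W(k, w) = -9*w/5 (W(k, w) = -(2 + 7)*w/5 = -9*w/5)
c = 1 (c = (-1)**2 = 1)
W(-170, -168) + a(c*23) = -9/5*(-168) - 31/(1*23) = 1512/5 - 31/23 = 34621/115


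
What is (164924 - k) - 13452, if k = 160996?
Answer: -9524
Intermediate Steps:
(164924 - k) - 13452 = (164924 - 1*160996) - 13452 = (164924 - 160996) - 13452 = 3928 - 13452 = -9524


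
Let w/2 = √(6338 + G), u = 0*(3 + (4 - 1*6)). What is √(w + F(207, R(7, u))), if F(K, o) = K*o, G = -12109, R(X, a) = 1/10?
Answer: √(2070 + 200*I*√5771)/10 ≈ 9.3284 + 8.1436*I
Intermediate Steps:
u = 0 (u = 0*(3 + (4 - 6)) = 0*(3 - 2) = 0*1 = 0)
R(X, a) = ⅒
w = 2*I*√5771 (w = 2*√(6338 - 12109) = 2*√(-5771) = 2*(I*√5771) = 2*I*√5771 ≈ 151.93*I)
√(w + F(207, R(7, u))) = √(2*I*√5771 + 207*(⅒)) = √(2*I*√5771 + 207/10) = √(207/10 + 2*I*√5771)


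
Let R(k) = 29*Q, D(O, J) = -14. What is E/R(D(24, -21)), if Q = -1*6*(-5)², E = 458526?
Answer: -76421/725 ≈ -105.41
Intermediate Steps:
Q = -150 (Q = -6*25 = -150)
R(k) = -4350 (R(k) = 29*(-150) = -4350)
E/R(D(24, -21)) = 458526/(-4350) = 458526*(-1/4350) = -76421/725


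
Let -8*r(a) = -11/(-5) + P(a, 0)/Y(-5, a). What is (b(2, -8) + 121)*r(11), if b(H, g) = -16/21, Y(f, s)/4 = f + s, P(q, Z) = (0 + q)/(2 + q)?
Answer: -1760935/52416 ≈ -33.595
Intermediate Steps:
P(q, Z) = q/(2 + q)
Y(f, s) = 4*f + 4*s (Y(f, s) = 4*(f + s) = 4*f + 4*s)
b(H, g) = -16/21 (b(H, g) = -16*1/21 = -16/21)
r(a) = -11/40 - a/(8*(-20 + 4*a)*(2 + a)) (r(a) = -(-11/(-5) + (a/(2 + a))/(4*(-5) + 4*a))/8 = -(-11*(-1/5) + (a/(2 + a))/(-20 + 4*a))/8 = -(11/5 + a/((-20 + 4*a)*(2 + a)))/8 = -11/40 - a/(8*(-20 + 4*a)*(2 + a)))
(b(2, -8) + 121)*r(11) = (-16/21 + 121)*((440 - 44*11**2 + 127*11)/(160*(-10 + 11**2 - 3*11))) = 2525*((440 - 44*121 + 1397)/(160*(-10 + 121 - 33)))/21 = 2525*((1/160)*(440 - 5324 + 1397)/78)/21 = 2525*((1/160)*(1/78)*(-3487))/21 = (2525/21)*(-3487/12480) = -1760935/52416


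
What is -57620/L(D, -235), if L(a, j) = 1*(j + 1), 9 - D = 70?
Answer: 28810/117 ≈ 246.24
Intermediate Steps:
D = -61 (D = 9 - 1*70 = 9 - 70 = -61)
L(a, j) = 1 + j (L(a, j) = 1*(1 + j) = 1 + j)
-57620/L(D, -235) = -57620/(1 - 235) = -57620/(-234) = -57620*(-1/234) = 28810/117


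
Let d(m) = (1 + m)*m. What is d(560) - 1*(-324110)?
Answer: 638270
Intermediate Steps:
d(m) = m*(1 + m)
d(560) - 1*(-324110) = 560*(1 + 560) - 1*(-324110) = 560*561 + 324110 = 314160 + 324110 = 638270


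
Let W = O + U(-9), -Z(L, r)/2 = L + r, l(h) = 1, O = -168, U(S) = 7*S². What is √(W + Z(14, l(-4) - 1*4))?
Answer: √377 ≈ 19.416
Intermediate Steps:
Z(L, r) = -2*L - 2*r (Z(L, r) = -2*(L + r) = -2*L - 2*r)
W = 399 (W = -168 + 7*(-9)² = -168 + 7*81 = -168 + 567 = 399)
√(W + Z(14, l(-4) - 1*4)) = √(399 + (-2*14 - 2*(1 - 1*4))) = √(399 + (-28 - 2*(1 - 4))) = √(399 + (-28 - 2*(-3))) = √(399 + (-28 + 6)) = √(399 - 22) = √377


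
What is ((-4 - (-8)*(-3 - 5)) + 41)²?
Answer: 729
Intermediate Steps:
((-4 - (-8)*(-3 - 5)) + 41)² = ((-4 - (-8)*(-8)) + 41)² = ((-4 - 4*16) + 41)² = ((-4 - 64) + 41)² = (-68 + 41)² = (-27)² = 729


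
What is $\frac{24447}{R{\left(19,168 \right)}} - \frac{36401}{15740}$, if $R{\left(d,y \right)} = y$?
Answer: $\frac{31556701}{220360} \approx 143.21$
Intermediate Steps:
$\frac{24447}{R{\left(19,168 \right)}} - \frac{36401}{15740} = \frac{24447}{168} - \frac{36401}{15740} = 24447 \cdot \frac{1}{168} - \frac{36401}{15740} = \frac{8149}{56} - \frac{36401}{15740} = \frac{31556701}{220360}$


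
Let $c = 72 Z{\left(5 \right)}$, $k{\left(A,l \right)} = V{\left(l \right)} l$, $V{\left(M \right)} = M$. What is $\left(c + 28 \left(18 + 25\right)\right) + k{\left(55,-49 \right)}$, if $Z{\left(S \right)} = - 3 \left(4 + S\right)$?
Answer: $1661$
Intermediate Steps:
$k{\left(A,l \right)} = l^{2}$ ($k{\left(A,l \right)} = l l = l^{2}$)
$Z{\left(S \right)} = -12 - 3 S$
$c = -1944$ ($c = 72 \left(-12 - 15\right) = 72 \left(-27\right) = -1944$)
$\left(c + 28 \left(18 + 25\right)\right) + k{\left(55,-49 \right)} = \left(-1944 + 28 \left(18 + 25\right)\right) + \left(-49\right)^{2} = \left(-1944 + 28 \cdot 43\right) + 2401 = \left(-1944 + 1204\right) + 2401 = -740 + 2401 = 1661$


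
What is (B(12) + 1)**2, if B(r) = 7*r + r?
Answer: 9409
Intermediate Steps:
B(r) = 8*r
(B(12) + 1)**2 = (8*12 + 1)**2 = (96 + 1)**2 = 97**2 = 9409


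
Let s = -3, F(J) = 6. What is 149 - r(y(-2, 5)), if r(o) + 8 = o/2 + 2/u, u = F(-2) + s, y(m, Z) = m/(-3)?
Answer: 156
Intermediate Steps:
y(m, Z) = -m/3 (y(m, Z) = m*(-⅓) = -m/3)
u = 3 (u = 6 - 3 = 3)
r(o) = -22/3 + o/2 (r(o) = -8 + (o/2 + 2/3) = -8 + (o*(½) + 2*(⅓)) = -8 + (o/2 + ⅔) = -8 + (⅔ + o/2) = -22/3 + o/2)
149 - r(y(-2, 5)) = 149 - (-22/3 + (-⅓*(-2))/2) = 149 - (-22/3 + (½)*(⅔)) = 149 - (-22/3 + ⅓) = 149 - 1*(-7) = 149 + 7 = 156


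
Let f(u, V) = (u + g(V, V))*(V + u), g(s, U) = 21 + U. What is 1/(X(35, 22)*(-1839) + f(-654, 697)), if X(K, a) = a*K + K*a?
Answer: -1/2829308 ≈ -3.5344e-7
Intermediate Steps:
X(K, a) = 2*K*a (X(K, a) = K*a + K*a = 2*K*a)
f(u, V) = (V + u)*(21 + V + u) (f(u, V) = (u + (21 + V))*(V + u) = (21 + V + u)*(V + u) = (V + u)*(21 + V + u))
1/(X(35, 22)*(-1839) + f(-654, 697)) = 1/((2*35*22)*(-1839) + ((-654)² + 697*(-654) + 697*(21 + 697) - 654*(21 + 697))) = 1/(1540*(-1839) + (427716 - 455838 + 697*718 - 654*718)) = 1/(-2832060 + (427716 - 455838 + 500446 - 469572)) = 1/(-2832060 + 2752) = 1/(-2829308) = -1/2829308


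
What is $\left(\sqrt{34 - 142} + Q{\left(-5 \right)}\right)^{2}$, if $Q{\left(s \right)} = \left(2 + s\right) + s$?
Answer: $-44 - 96 i \sqrt{3} \approx -44.0 - 166.28 i$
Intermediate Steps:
$Q{\left(s \right)} = 2 + 2 s$
$\left(\sqrt{34 - 142} + Q{\left(-5 \right)}\right)^{2} = \left(\sqrt{34 - 142} + \left(2 + 2 \left(-5\right)\right)\right)^{2} = \left(\sqrt{-108} + \left(2 - 10\right)\right)^{2} = \left(6 i \sqrt{3} - 8\right)^{2} = \left(-8 + 6 i \sqrt{3}\right)^{2}$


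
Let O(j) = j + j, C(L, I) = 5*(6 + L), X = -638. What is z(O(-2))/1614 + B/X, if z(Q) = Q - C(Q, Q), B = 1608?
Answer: -651061/257433 ≈ -2.5290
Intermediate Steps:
C(L, I) = 30 + 5*L
O(j) = 2*j
z(Q) = -30 - 4*Q (z(Q) = Q - (30 + 5*Q) = Q + (-30 - 5*Q) = -30 - 4*Q)
z(O(-2))/1614 + B/X = (-30 - 8*(-2))/1614 + 1608/(-638) = (-30 - 4*(-4))*(1/1614) + 1608*(-1/638) = (-30 + 16)*(1/1614) - 804/319 = -14*1/1614 - 804/319 = -7/807 - 804/319 = -651061/257433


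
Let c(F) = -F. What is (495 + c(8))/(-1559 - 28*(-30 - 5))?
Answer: -487/579 ≈ -0.84111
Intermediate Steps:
(495 + c(8))/(-1559 - 28*(-30 - 5)) = (495 - 1*8)/(-1559 - 28*(-30 - 5)) = (495 - 8)/(-1559 - 28*(-35)) = 487/(-1559 + 980) = 487/(-579) = 487*(-1/579) = -487/579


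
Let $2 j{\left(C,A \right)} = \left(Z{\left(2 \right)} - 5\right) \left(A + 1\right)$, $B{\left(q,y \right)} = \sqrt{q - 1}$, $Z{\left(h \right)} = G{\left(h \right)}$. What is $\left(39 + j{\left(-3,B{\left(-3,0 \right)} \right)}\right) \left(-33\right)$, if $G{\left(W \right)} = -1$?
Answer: $-1188 + 198 i \approx -1188.0 + 198.0 i$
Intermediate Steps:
$Z{\left(h \right)} = -1$
$B{\left(q,y \right)} = \sqrt{-1 + q}$
$j{\left(C,A \right)} = -3 - 3 A$ ($j{\left(C,A \right)} = \frac{\left(-1 - 5\right) \left(A + 1\right)}{2} = \frac{\left(-6\right) \left(1 + A\right)}{2} = \frac{-6 - 6 A}{2} = -3 - 3 A$)
$\left(39 + j{\left(-3,B{\left(-3,0 \right)} \right)}\right) \left(-33\right) = \left(39 - \left(3 + 3 \sqrt{-1 - 3}\right)\right) \left(-33\right) = \left(39 - \left(3 + 3 \sqrt{-4}\right)\right) \left(-33\right) = \left(39 - \left(3 + 3 \cdot 2 i\right)\right) \left(-33\right) = \left(39 - \left(3 + 6 i\right)\right) \left(-33\right) = \left(36 - 6 i\right) \left(-33\right) = -1188 + 198 i$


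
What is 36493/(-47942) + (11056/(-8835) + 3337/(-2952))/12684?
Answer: -2012540279831339/2643285280476960 ≈ -0.76138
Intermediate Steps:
36493/(-47942) + (11056/(-8835) + 3337/(-2952))/12684 = 36493*(-1/47942) + (11056*(-1/8835) + 3337*(-1/2952))*(1/12684) = -36493/47942 + (-11056/8835 - 3337/2952)*(1/12684) = -36493/47942 - 20706569/8693640*1/12684 = -36493/47942 - 20706569/110270129760 = -2012540279831339/2643285280476960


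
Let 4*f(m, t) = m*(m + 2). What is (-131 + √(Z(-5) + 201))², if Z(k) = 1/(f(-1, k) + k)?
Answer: (2751 - √88557)²/441 ≈ 13649.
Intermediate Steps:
f(m, t) = m*(2 + m)/4 (f(m, t) = (m*(m + 2))/4 = (m*(2 + m))/4 = m*(2 + m)/4)
Z(k) = 1/(-¼ + k) (Z(k) = 1/((¼)*(-1)*(2 - 1) + k) = 1/((¼)*(-1)*1 + k) = 1/(-¼ + k))
(-131 + √(Z(-5) + 201))² = (-131 + √(4/(-1 + 4*(-5)) + 201))² = (-131 + √(4/(-1 - 20) + 201))² = (-131 + √(4/(-21) + 201))² = (-131 + √(4*(-1/21) + 201))² = (-131 + √(-4/21 + 201))² = (-131 + √(4217/21))² = (-131 + √88557/21)²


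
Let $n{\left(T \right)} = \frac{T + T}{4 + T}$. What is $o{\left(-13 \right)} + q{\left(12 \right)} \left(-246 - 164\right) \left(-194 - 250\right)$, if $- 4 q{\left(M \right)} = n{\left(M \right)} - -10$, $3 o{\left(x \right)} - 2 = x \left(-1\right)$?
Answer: $-523360$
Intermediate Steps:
$o{\left(x \right)} = \frac{2}{3} - \frac{x}{3}$ ($o{\left(x \right)} = \frac{2}{3} + \frac{x \left(-1\right)}{3} = \frac{2}{3} + \frac{\left(-1\right) x}{3} = \frac{2}{3} - \frac{x}{3}$)
$n{\left(T \right)} = \frac{2 T}{4 + T}$
$q{\left(M \right)} = - \frac{5}{2} - \frac{M}{2 \left(4 + M\right)}$ ($q{\left(M \right)} = - \frac{\frac{2 M}{4 + M} - -10}{4} = - \frac{\frac{2 M}{4 + M} + 10}{4} = - \frac{10 + \frac{2 M}{4 + M}}{4} = - \frac{5}{2} - \frac{M}{2 \left(4 + M\right)}$)
$o{\left(-13 \right)} + q{\left(12 \right)} \left(-246 - 164\right) \left(-194 - 250\right) = \left(\frac{2}{3} - - \frac{13}{3}\right) + \frac{-10 - 36}{4 + 12} \left(-246 - 164\right) \left(-194 - 250\right) = \left(\frac{2}{3} + \frac{13}{3}\right) + \frac{-10 - 36}{16} \left(\left(-410\right) \left(-444\right)\right) = 5 + \frac{1}{16} \left(-46\right) 182040 = 5 - 523365 = -523360$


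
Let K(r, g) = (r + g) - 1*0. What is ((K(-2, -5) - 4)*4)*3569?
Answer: -157036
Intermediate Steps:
K(r, g) = g + r (K(r, g) = (g + r) + 0 = g + r)
((K(-2, -5) - 4)*4)*3569 = (((-5 - 2) - 4)*4)*3569 = ((-7 - 4)*4)*3569 = -11*4*3569 = -44*3569 = -157036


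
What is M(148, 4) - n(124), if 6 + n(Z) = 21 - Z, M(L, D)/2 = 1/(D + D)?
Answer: 437/4 ≈ 109.25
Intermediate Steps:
M(L, D) = 1/D (M(L, D) = 2/(D + D) = 2/((2*D)) = 2*(1/(2*D)) = 1/D)
n(Z) = 15 - Z (n(Z) = -6 + (21 - Z) = 15 - Z)
M(148, 4) - n(124) = 1/4 - (15 - 1*124) = ¼ - (15 - 124) = ¼ - 1*(-109) = ¼ + 109 = 437/4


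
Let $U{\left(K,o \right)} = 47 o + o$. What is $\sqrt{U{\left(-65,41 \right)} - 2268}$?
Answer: $10 i \sqrt{3} \approx 17.32 i$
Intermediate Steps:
$U{\left(K,o \right)} = 48 o$
$\sqrt{U{\left(-65,41 \right)} - 2268} = \sqrt{48 \cdot 41 - 2268} = \sqrt{1968 - 2268} = \sqrt{-300} = 10 i \sqrt{3}$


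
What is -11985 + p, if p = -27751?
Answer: -39736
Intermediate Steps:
-11985 + p = -11985 - 27751 = -39736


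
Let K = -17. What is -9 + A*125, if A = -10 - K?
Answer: 866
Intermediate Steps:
A = 7 (A = -10 - 1*(-17) = -10 + 17 = 7)
-9 + A*125 = -9 + 7*125 = -9 + 875 = 866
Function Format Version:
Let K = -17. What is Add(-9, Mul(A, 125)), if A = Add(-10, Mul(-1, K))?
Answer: 866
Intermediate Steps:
A = 7 (A = Add(-10, Mul(-1, -17)) = Add(-10, 17) = 7)
Add(-9, Mul(A, 125)) = Add(-9, Mul(7, 125)) = Add(-9, 875) = 866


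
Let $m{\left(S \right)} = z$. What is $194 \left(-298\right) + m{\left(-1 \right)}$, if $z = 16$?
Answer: $-57796$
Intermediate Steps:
$m{\left(S \right)} = 16$
$194 \left(-298\right) + m{\left(-1 \right)} = 194 \left(-298\right) + 16 = -57812 + 16 = -57796$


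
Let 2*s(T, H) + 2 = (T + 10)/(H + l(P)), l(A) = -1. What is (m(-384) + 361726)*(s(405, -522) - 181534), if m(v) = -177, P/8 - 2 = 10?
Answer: -68653102452725/1046 ≈ -6.5634e+10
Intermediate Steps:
P = 96 (P = 16 + 8*10 = 16 + 80 = 96)
s(T, H) = -1 + (10 + T)/(2*(-1 + H)) (s(T, H) = -1 + ((T + 10)/(H - 1))/2 = -1 + ((10 + T)/(-1 + H))/2 = -1 + (10 + T)/(2*(-1 + H)))
(m(-384) + 361726)*(s(405, -522) - 181534) = (-177 + 361726)*((6 + (1/2)*405 - 1*(-522))/(-1 - 522) - 181534) = 361549*((6 + 405/2 + 522)/(-523) - 181534) = 361549*(-1/523*1461/2 - 181534) = 361549*(-1461/1046 - 181534) = 361549*(-189886025/1046) = -68653102452725/1046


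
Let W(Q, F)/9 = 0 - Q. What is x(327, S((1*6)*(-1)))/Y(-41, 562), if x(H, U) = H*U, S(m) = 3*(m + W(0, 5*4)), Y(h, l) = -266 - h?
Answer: 654/25 ≈ 26.160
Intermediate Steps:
W(Q, F) = -9*Q (W(Q, F) = 9*(0 - Q) = 9*(-Q) = -9*Q)
S(m) = 3*m (S(m) = 3*(m - 9*0) = 3*(m + 0) = 3*m)
x(327, S((1*6)*(-1)))/Y(-41, 562) = (327*(3*((1*6)*(-1))))/(-266 - 1*(-41)) = (327*(3*(6*(-1))))/(-266 + 41) = (327*(3*(-6)))/(-225) = (327*(-18))*(-1/225) = -5886*(-1/225) = 654/25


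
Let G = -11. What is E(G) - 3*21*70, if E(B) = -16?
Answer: -4426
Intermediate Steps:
E(G) - 3*21*70 = -16 - 3*21*70 = -16 - 63*70 = -16 - 4410 = -4426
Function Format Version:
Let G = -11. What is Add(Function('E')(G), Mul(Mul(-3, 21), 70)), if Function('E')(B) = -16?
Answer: -4426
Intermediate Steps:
Add(Function('E')(G), Mul(Mul(-3, 21), 70)) = Add(-16, Mul(Mul(-3, 21), 70)) = Add(-16, Mul(-63, 70)) = Add(-16, -4410) = -4426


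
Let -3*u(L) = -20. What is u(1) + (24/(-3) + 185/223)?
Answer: -337/669 ≈ -0.50374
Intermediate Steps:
u(L) = 20/3 (u(L) = -1/3*(-20) = 20/3)
u(1) + (24/(-3) + 185/223) = 20/3 + (24/(-3) + 185/223) = 20/3 + (24*(-1/3) + 185*(1/223)) = 20/3 + (-8 + 185/223) = 20/3 - 1599/223 = -337/669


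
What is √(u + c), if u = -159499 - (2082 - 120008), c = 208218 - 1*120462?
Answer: √46183 ≈ 214.90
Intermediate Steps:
c = 87756 (c = 208218 - 120462 = 87756)
u = -41573 (u = -159499 - 1*(-117926) = -159499 + 117926 = -41573)
√(u + c) = √(-41573 + 87756) = √46183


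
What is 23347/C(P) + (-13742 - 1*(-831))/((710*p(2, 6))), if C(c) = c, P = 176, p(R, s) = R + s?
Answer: 2036541/15620 ≈ 130.38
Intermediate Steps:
23347/C(P) + (-13742 - 1*(-831))/((710*p(2, 6))) = 23347/176 + (-13742 - 1*(-831))/((710*(2 + 6))) = 23347*(1/176) + (-13742 + 831)/((710*8)) = 23347/176 - 12911/5680 = 2036541/15620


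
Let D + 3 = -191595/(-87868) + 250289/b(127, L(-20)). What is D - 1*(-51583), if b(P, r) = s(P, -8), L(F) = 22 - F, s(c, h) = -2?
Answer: -6463773891/87868 ≈ -73562.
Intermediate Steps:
b(P, r) = -2
D = -10996268935/87868 (D = -3 + (-191595/(-87868) + 250289/(-2)) = -3 + (-191595*(-1/87868) + 250289*(-1/2)) = -3 + (191595/87868 - 250289/2) = -3 - 10996005331/87868 = -10996268935/87868 ≈ -1.2515e+5)
D - 1*(-51583) = -10996268935/87868 - 1*(-51583) = -10996268935/87868 + 51583 = -6463773891/87868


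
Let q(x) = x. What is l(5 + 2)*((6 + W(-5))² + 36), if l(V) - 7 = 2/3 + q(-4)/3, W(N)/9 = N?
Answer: 9861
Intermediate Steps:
W(N) = 9*N
l(V) = 19/3 (l(V) = 7 + (2/3 - 4/3) = 7 + (2*(⅓) - 4*⅓) = 7 + (⅔ - 4/3) = 7 - ⅔ = 19/3)
l(5 + 2)*((6 + W(-5))² + 36) = 19*((6 + 9*(-5))² + 36)/3 = 19*((6 - 45)² + 36)/3 = 19*((-39)² + 36)/3 = 19*(1521 + 36)/3 = (19/3)*1557 = 9861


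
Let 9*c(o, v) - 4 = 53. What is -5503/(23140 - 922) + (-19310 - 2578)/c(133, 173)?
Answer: -76790911/22218 ≈ -3456.2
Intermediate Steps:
c(o, v) = 19/3 (c(o, v) = 4/9 + (⅑)*53 = 4/9 + 53/9 = 19/3)
-5503/(23140 - 922) + (-19310 - 2578)/c(133, 173) = -5503/(23140 - 922) + (-19310 - 2578)/(19/3) = -5503/22218 - 21888*3/19 = -5503*1/22218 - 3456 = -5503/22218 - 3456 = -76790911/22218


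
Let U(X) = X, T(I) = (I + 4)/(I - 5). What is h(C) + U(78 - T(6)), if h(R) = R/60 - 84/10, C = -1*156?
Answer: 57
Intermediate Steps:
T(I) = (4 + I)/(-5 + I)
C = -156
h(R) = -42/5 + R/60 (h(R) = R*(1/60) - 84*⅒ = R/60 - 42/5 = -42/5 + R/60)
h(C) + U(78 - T(6)) = (-42/5 + (1/60)*(-156)) + (78 - (4 + 6)/(-5 + 6)) = (-42/5 - 13/5) + (78 - 10/1) = -11 + (78 - 10) = -11 + 68 = 57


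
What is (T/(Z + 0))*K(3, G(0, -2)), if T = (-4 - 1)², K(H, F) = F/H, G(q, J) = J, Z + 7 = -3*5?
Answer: 25/33 ≈ 0.75758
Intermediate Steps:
Z = -22 (Z = -7 - 3*5 = -7 - 15 = -22)
T = 25 (T = (-5)² = 25)
(T/(Z + 0))*K(3, G(0, -2)) = (25/(-22 + 0))*(-2/3) = (25/(-22))*(-2*⅓) = -1/22*25*(-⅔) = -25/22*(-⅔) = 25/33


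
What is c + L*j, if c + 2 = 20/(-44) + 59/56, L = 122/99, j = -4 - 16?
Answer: -144407/5544 ≈ -26.047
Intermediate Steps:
j = -20
L = 122/99 (L = 122*(1/99) = 122/99 ≈ 1.2323)
c = -863/616 (c = -2 + (20/(-44) + 59/56) = -2 + (20*(-1/44) + 59*(1/56)) = -2 + (-5/11 + 59/56) = -2 + 369/616 = -863/616 ≈ -1.4010)
c + L*j = -863/616 + (122/99)*(-20) = -863/616 - 2440/99 = -144407/5544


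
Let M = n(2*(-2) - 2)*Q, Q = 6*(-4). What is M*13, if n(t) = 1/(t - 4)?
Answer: 156/5 ≈ 31.200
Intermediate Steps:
n(t) = 1/(-4 + t)
Q = -24
M = 12/5 (M = -24/(-4 + (2*(-2) - 2)) = -24/(-4 + (-4 - 2)) = -24/(-4 - 6) = -24/(-10) = -⅒*(-24) = 12/5 ≈ 2.4000)
M*13 = (12/5)*13 = 156/5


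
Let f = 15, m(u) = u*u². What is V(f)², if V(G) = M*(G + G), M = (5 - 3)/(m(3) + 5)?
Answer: 225/64 ≈ 3.5156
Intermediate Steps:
m(u) = u³
M = 1/16 (M = (5 - 3)/(3³ + 5) = 2/(27 + 5) = 2/32 = 2*(1/32) = 1/16 ≈ 0.062500)
V(G) = G/8 (V(G) = (G + G)/16 = (2*G)/16 = G/8)
V(f)² = ((⅛)*15)² = (15/8)² = 225/64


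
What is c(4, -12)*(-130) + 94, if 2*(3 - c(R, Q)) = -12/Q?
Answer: -231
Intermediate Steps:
c(R, Q) = 3 + 6/Q (c(R, Q) = 3 - (-6)/Q = 3 + 6/Q)
c(4, -12)*(-130) + 94 = (3 + 6/(-12))*(-130) + 94 = (3 + 6*(-1/12))*(-130) + 94 = (3 - ½)*(-130) + 94 = (5/2)*(-130) + 94 = -325 + 94 = -231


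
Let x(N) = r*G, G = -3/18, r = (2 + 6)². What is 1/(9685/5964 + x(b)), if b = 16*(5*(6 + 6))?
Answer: -1988/17977 ≈ -0.11059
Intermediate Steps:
r = 64 (r = 8² = 64)
G = -⅙ (G = -3*1/18 = -⅙ ≈ -0.16667)
b = 960 (b = 16*(5*12) = 16*60 = 960)
x(N) = -32/3 (x(N) = 64*(-⅙) = -32/3)
1/(9685/5964 + x(b)) = 1/(9685/5964 - 32/3) = 1/(-17977/1988) = -1988/17977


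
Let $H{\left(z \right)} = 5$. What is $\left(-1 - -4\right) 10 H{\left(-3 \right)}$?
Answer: $150$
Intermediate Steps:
$\left(-1 - -4\right) 10 H{\left(-3 \right)} = \left(-1 - -4\right) 10 \cdot 5 = \left(-1 + 4\right) 10 \cdot 5 = 3 \cdot 10 \cdot 5 = 30 \cdot 5 = 150$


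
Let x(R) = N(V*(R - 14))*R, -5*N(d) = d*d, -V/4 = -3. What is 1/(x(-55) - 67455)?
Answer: 1/7473969 ≈ 1.3380e-7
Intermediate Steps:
V = 12 (V = -4*(-3) = 12)
N(d) = -d**2/5 (N(d) = -d*d/5 = -d**2/5)
x(R) = -R*(-168 + 12*R)**2/5 (x(R) = (-144*(R - 14)**2/5)*R = (-144*(-14 + R)**2/5)*R = (-(-168 + 12*R)**2/5)*R = -R*(-168 + 12*R)**2/5)
1/(x(-55) - 67455) = 1/(-144/5*(-55)*(-14 - 55)**2 - 67455) = 1/(-144/5*(-55)*(-69)**2 - 67455) = 1/(-144/5*(-55)*4761 - 67455) = 1/(7541424 - 67455) = 1/7473969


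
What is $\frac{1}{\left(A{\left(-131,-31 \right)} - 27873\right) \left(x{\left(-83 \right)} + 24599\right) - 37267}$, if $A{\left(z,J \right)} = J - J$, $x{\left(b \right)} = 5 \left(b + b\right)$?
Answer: $- \frac{1}{662550604} \approx -1.5093 \cdot 10^{-9}$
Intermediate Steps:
$x{\left(b \right)} = 10 b$ ($x{\left(b \right)} = 5 \cdot 2 b = 10 b$)
$A{\left(z,J \right)} = 0$
$\frac{1}{\left(A{\left(-131,-31 \right)} - 27873\right) \left(x{\left(-83 \right)} + 24599\right) - 37267} = \frac{1}{\left(0 - 27873\right) \left(10 \left(-83\right) + 24599\right) - 37267} = \frac{1}{- 27873 \left(-830 + 24599\right) - 37267} = \frac{1}{\left(-27873\right) 23769 - 37267} = \frac{1}{-662513337 - 37267} = \frac{1}{-662550604} = - \frac{1}{662550604}$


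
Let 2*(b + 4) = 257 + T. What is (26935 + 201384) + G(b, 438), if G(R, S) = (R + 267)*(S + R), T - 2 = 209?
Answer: 560315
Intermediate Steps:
T = 211 (T = 2 + 209 = 211)
b = 230 (b = -4 + (257 + 211)/2 = -4 + (½)*468 = -4 + 234 = 230)
G(R, S) = (267 + R)*(R + S)
(26935 + 201384) + G(b, 438) = (26935 + 201384) + (230² + 267*230 + 267*438 + 230*438) = 228319 + (52900 + 61410 + 116946 + 100740) = 228319 + 331996 = 560315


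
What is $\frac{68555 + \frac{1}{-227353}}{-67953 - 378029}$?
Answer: $- \frac{7793092457}{50697672823} \approx -0.15372$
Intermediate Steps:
$\frac{68555 + \frac{1}{-227353}}{-67953 - 378029} = \frac{68555 - \frac{1}{227353}}{-445982} = \frac{15586184914}{227353} \left(- \frac{1}{445982}\right) = - \frac{7793092457}{50697672823}$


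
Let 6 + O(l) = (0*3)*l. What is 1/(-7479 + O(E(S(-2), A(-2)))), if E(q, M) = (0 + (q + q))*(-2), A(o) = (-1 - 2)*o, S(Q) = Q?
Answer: -1/7485 ≈ -0.00013360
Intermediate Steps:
A(o) = -3*o
E(q, M) = -4*q (E(q, M) = (0 + 2*q)*(-2) = (2*q)*(-2) = -4*q)
O(l) = -6 (O(l) = -6 + (0*3)*l = -6 + 0*l = -6 + 0 = -6)
1/(-7479 + O(E(S(-2), A(-2)))) = 1/(-7479 - 6) = 1/(-7485) = -1/7485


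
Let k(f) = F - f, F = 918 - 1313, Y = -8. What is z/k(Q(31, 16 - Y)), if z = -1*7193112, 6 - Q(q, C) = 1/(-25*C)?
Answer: 4315867200/240601 ≈ 17938.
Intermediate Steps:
Q(q, C) = 6 + 1/(25*C) (Q(q, C) = 6 - 1/((-25*C)) = 6 - (-1)/(25*C) = 6 + 1/(25*C))
F = -395
k(f) = -395 - f
z = -7193112
z/k(Q(31, 16 - Y)) = -7193112/(-395 - (6 + 1/(25*(16 - 1*(-8))))) = -7193112/(-395 - (6 + 1/(25*(16 + 8)))) = -7193112/(-395 - (6 + (1/25)/24)) = -7193112/(-395 - (6 + (1/25)*(1/24))) = -7193112/(-395 - (6 + 1/600)) = -7193112/(-395 - 1*3601/600) = -7193112/(-395 - 3601/600) = -7193112/(-240601/600) = -7193112*(-600/240601) = 4315867200/240601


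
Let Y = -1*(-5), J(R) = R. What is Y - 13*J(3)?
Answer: -34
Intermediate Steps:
Y = 5
Y - 13*J(3) = 5 - 13*3 = 5 - 39 = -34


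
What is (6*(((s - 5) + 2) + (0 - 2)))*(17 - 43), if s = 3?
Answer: 312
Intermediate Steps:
(6*(((s - 5) + 2) + (0 - 2)))*(17 - 43) = (6*(((3 - 5) + 2) + (0 - 2)))*(17 - 43) = (6*((-2 + 2) - 2))*(-26) = (6*(0 - 2))*(-26) = (6*(-2))*(-26) = -12*(-26) = 312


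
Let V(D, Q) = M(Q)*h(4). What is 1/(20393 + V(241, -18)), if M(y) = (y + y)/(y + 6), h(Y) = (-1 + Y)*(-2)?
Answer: 1/20375 ≈ 4.9080e-5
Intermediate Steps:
h(Y) = 2 - 2*Y
M(y) = 2*y/(6 + y) (M(y) = (2*y)/(6 + y) = 2*y/(6 + y))
V(D, Q) = -12*Q/(6 + Q) (V(D, Q) = (2*Q/(6 + Q))*(2 - 2*4) = (2*Q/(6 + Q))*(2 - 8) = (2*Q/(6 + Q))*(-6) = -12*Q/(6 + Q))
1/(20393 + V(241, -18)) = 1/(20393 - 12*(-18)/(6 - 18)) = 1/(20393 - 12*(-18)/(-12)) = 1/(20393 - 12*(-18)*(-1/12)) = 1/(20393 - 18) = 1/20375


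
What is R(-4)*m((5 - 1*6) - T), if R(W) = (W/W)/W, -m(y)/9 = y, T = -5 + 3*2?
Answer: -9/2 ≈ -4.5000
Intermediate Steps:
T = 1 (T = -5 + 6 = 1)
m(y) = -9*y
R(W) = 1/W
R(-4)*m((5 - 1*6) - T) = (-9*((5 - 1*6) - 1*1))/(-4) = -(-9)*((5 - 6) - 1)/4 = -(-9)*(-1 - 1)/4 = -(-9)*(-2)/4 = -¼*18 = -9/2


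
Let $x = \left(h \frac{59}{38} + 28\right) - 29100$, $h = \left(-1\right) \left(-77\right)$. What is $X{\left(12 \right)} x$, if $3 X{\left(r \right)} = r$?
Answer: $- \frac{2200386}{19} \approx -1.1581 \cdot 10^{5}$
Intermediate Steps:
$h = 77$
$X{\left(r \right)} = \frac{r}{3}$
$x = - \frac{1100193}{38}$ ($x = \left(77 \cdot \frac{59}{38} + 28\right) - 29100 = \left(\frac{4543}{38} + 28\right) - 29100 = \frac{5607}{38} - 29100 = - \frac{1100193}{38} \approx -28952.0$)
$X{\left(12 \right)} x = \frac{1}{3} \cdot 12 \left(- \frac{1100193}{38}\right) = 4 \left(- \frac{1100193}{38}\right) = - \frac{2200386}{19}$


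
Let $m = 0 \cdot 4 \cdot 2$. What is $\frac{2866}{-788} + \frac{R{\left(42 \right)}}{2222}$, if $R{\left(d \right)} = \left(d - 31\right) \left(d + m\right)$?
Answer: $- \frac{136459}{39794} \approx -3.4291$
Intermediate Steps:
$m = 0$ ($m = 0 \cdot 2 = 0$)
$R{\left(d \right)} = d \left(-31 + d\right)$ ($R{\left(d \right)} = \left(d - 31\right) \left(d + 0\right) = \left(-31 + d\right) d = d \left(-31 + d\right)$)
$\frac{2866}{-788} + \frac{R{\left(42 \right)}}{2222} = \frac{2866}{-788} + \frac{42 \left(-31 + 42\right)}{2222} = 2866 \left(- \frac{1}{788}\right) + 42 \cdot 11 \cdot \frac{1}{2222} = - \frac{1433}{394} + 462 \cdot \frac{1}{2222} = - \frac{1433}{394} + \frac{21}{101} = - \frac{136459}{39794}$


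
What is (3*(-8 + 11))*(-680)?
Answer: -6120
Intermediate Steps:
(3*(-8 + 11))*(-680) = (3*3)*(-680) = 9*(-680) = -6120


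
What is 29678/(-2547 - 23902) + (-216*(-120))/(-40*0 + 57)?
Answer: 227955478/502531 ≈ 453.61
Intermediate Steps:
29678/(-2547 - 23902) + (-216*(-120))/(-40*0 + 57) = 29678/(-26449) + 25920/(0 + 57) = 29678*(-1/26449) + 25920/57 = -29678/26449 + 25920*(1/57) = -29678/26449 + 8640/19 = 227955478/502531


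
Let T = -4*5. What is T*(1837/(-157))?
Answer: 36740/157 ≈ 234.01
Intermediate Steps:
T = -20
T*(1837/(-157)) = -36740/(-157) = -36740*(-1)/157 = -20*(-1837/157) = 36740/157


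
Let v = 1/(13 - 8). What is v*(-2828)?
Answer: -2828/5 ≈ -565.60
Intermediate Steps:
v = 1/5 ≈ 0.20000
v*(-2828) = (1/5)*(-2828) = -2828/5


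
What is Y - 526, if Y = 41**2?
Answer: 1155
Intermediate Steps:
Y = 1681
Y - 526 = 1681 - 526 = 1155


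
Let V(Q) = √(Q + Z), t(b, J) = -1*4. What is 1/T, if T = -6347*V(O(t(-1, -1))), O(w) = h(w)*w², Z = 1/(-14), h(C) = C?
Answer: I*√12558/5693259 ≈ 1.9683e-5*I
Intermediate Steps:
Z = -1/14 ≈ -0.071429
t(b, J) = -4
O(w) = w³ (O(w) = w*w² = w³)
V(Q) = √(-1/14 + Q) (V(Q) = √(Q - 1/14) = √(-1/14 + Q))
T = -6347*I*√12558/14 (T = -6347*√(-14 + 196*(-4)³)/14 = -6347*√(-14 + 196*(-64))/14 = -6347*√(-14 - 12544)/14 = -6347*√(-12558)/14 = -6347*I*√12558/14 ≈ -50804.0*I)
1/T = 1/(-6347*I*√12558/14) = I*√12558/5693259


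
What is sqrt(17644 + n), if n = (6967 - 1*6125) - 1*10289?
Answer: sqrt(8197) ≈ 90.537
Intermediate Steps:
n = -9447 (n = (6967 - 6125) - 10289 = 842 - 10289 = -9447)
sqrt(17644 + n) = sqrt(17644 - 9447) = sqrt(8197)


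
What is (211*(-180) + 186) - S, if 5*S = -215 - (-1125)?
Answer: -37976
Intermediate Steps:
S = 182 (S = (-215 - (-1125))/5 = (-215 - 125*(-9))/5 = (-215 + 1125)/5 = (1/5)*910 = 182)
(211*(-180) + 186) - S = (211*(-180) + 186) - 1*182 = (-37980 + 186) - 182 = -37794 - 182 = -37976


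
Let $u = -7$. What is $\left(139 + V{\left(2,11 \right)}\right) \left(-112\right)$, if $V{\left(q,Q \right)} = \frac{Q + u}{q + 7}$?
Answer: $- \frac{140560}{9} \approx -15618.0$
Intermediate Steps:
$V{\left(q,Q \right)} = \frac{-7 + Q}{7 + q}$ ($V{\left(q,Q \right)} = \frac{Q - 7}{q + 7} = \frac{-7 + Q}{7 + q}$)
$\left(139 + V{\left(2,11 \right)}\right) \left(-112\right) = \left(139 + \frac{-7 + 11}{7 + 2}\right) \left(-112\right) = \left(139 + \frac{1}{9} \cdot 4\right) \left(-112\right) = \left(139 + \frac{4}{9}\right) \left(-112\right) = \frac{1255}{9} \left(-112\right) = - \frac{140560}{9}$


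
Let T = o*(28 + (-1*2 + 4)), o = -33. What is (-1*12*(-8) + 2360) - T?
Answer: 3446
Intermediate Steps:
T = -990 (T = -33*(28 + (-1*2 + 4)) = -33*(28 + (-2 + 4)) = -33*(28 + 2) = -33*30 = -990)
(-1*12*(-8) + 2360) - T = (-1*12*(-8) + 2360) - 1*(-990) = (-12*(-8) + 2360) + 990 = (96 + 2360) + 990 = 2456 + 990 = 3446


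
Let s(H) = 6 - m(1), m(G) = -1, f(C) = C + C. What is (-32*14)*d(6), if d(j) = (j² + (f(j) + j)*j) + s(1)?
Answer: -67648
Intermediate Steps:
f(C) = 2*C
s(H) = 7 (s(H) = 6 - 1*(-1) = 6 + 1 = 7)
d(j) = 7 + 4*j² (d(j) = (j² + (2*j + j)*j) + 7 = (j² + (3*j)*j) + 7 = (j² + 3*j²) + 7 = 4*j² + 7 = 7 + 4*j²)
(-32*14)*d(6) = (-32*14)*(7 + 4*6²) = -448*(7 + 4*36) = -448*(7 + 144) = -448*151 = -67648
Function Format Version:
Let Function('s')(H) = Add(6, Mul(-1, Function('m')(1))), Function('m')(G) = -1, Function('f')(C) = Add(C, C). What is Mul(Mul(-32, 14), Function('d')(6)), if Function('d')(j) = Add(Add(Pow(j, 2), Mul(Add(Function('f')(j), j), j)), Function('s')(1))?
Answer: -67648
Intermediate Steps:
Function('f')(C) = Mul(2, C)
Function('s')(H) = 7 (Function('s')(H) = Add(6, Mul(-1, -1)) = Add(6, 1) = 7)
Function('d')(j) = Add(7, Mul(4, Pow(j, 2))) (Function('d')(j) = Add(Add(Pow(j, 2), Mul(Add(Mul(2, j), j), j)), 7) = Add(Add(Pow(j, 2), Mul(Mul(3, j), j)), 7) = Add(Add(Pow(j, 2), Mul(3, Pow(j, 2))), 7) = Add(Mul(4, Pow(j, 2)), 7) = Add(7, Mul(4, Pow(j, 2))))
Mul(Mul(-32, 14), Function('d')(6)) = Mul(Mul(-32, 14), Add(7, Mul(4, Pow(6, 2)))) = Mul(-448, Add(7, Mul(4, 36))) = Mul(-448, Add(7, 144)) = Mul(-448, 151) = -67648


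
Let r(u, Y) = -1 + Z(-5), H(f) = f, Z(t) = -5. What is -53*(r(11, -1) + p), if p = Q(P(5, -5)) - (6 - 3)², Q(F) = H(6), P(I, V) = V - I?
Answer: 477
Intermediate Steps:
r(u, Y) = -6 (r(u, Y) = -1 - 5 = -6)
Q(F) = 6
p = -3 (p = 6 - (6 - 3)² = 6 - 1*3² = 6 - 1*9 = 6 - 9 = -3)
-53*(r(11, -1) + p) = -53*(-6 - 3) = -53*(-9) = 477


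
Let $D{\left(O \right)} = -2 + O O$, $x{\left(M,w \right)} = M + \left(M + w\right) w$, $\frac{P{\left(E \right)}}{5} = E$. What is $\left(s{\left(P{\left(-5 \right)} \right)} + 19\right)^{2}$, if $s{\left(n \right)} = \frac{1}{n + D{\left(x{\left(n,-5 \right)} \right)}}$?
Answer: $\frac{87831027769}{243297604} \approx 361.0$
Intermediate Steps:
$P{\left(E \right)} = 5 E$
$x{\left(M,w \right)} = M + w \left(M + w\right)$
$D{\left(O \right)} = -2 + O^{2}$
$s{\left(n \right)} = \frac{1}{-2 + n + \left(25 - 4 n\right)^{2}}$ ($s{\left(n \right)} = \frac{1}{n + \left(-2 + \left(n + \left(-5\right)^{2} + n \left(-5\right)\right)^{2}\right)} = \frac{1}{n + \left(-2 + \left(n + 25 - 5 n\right)^{2}\right)} = \frac{1}{n + \left(-2 + \left(25 - 4 n\right)^{2}\right)} = \frac{1}{-2 + n + \left(25 - 4 n\right)^{2}}$)
$\left(s{\left(P{\left(-5 \right)} \right)} + 19\right)^{2} = \left(\frac{1}{-2 + 5 \left(-5\right) + \left(25 - 4 \cdot 5 \left(-5\right)\right)^{2}} + 19\right)^{2} = \left(\frac{1}{-2 - 25 + \left(25 - -100\right)^{2}} + 19\right)^{2} = \left(\frac{1}{-2 - 25 + \left(25 + 100\right)^{2}} + 19\right)^{2} = \left(\frac{1}{-2 - 25 + 125^{2}} + 19\right)^{2} = \left(\frac{1}{-2 - 25 + 15625} + 19\right)^{2} = \left(\frac{1}{15598} + 19\right)^{2} = \left(\frac{296363}{15598}\right)^{2} = \frac{87831027769}{243297604}$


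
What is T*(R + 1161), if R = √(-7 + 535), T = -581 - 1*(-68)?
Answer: -595593 - 2052*√33 ≈ -6.0738e+5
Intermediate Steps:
T = -513 (T = -581 + 68 = -513)
R = 4*√33 (R = √528 = 4*√33 ≈ 22.978)
T*(R + 1161) = -513*(4*√33 + 1161) = -513*(1161 + 4*√33) = -595593 - 2052*√33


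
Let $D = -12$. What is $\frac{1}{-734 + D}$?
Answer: $- \frac{1}{746} \approx -0.0013405$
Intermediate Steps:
$\frac{1}{-734 + D} = \frac{1}{-734 - 12} = \frac{1}{-746} = - \frac{1}{746}$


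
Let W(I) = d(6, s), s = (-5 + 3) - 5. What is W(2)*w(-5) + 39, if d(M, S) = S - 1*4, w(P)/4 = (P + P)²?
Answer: -4361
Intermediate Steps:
s = -7 (s = -2 - 5 = -7)
w(P) = 16*P² (w(P) = 4*(P + P)² = 4*(2*P)² = 4*(4*P²) = 16*P²)
d(M, S) = -4 + S (d(M, S) = S - 4 = -4 + S)
W(I) = -11 (W(I) = -4 - 7 = -11)
W(2)*w(-5) + 39 = -176*(-5)² + 39 = -176*25 + 39 = -11*400 + 39 = -4400 + 39 = -4361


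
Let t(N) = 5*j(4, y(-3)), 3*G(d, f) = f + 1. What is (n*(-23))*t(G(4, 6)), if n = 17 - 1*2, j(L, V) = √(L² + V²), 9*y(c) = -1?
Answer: -575*√1297/3 ≈ -6902.7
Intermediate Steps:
y(c) = -⅑ (y(c) = (⅑)*(-1) = -⅑)
n = 15 (n = 17 - 2 = 15)
G(d, f) = ⅓ + f/3 (G(d, f) = (f + 1)/3 = (1 + f)/3 = ⅓ + f/3)
t(N) = 5*√1297/9 (t(N) = 5*√(4² + (-⅑)²) = 5*√(16 + 1/81) = 5*√(1297/81) = 5*(√1297/9) = 5*√1297/9)
(n*(-23))*t(G(4, 6)) = (15*(-23))*(5*√1297/9) = -575*√1297/3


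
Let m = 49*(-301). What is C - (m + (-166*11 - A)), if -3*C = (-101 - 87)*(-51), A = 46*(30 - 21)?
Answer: 13793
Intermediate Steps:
A = 414 (A = 46*9 = 414)
C = -3196 (C = -(-101 - 87)*(-51)/3 = -(-188)*(-51)/3 = -⅓*9588 = -3196)
m = -14749
C - (m + (-166*11 - A)) = -3196 - (-14749 + (-166*11 - 1*414)) = -3196 - (-14749 + (-1826 - 414)) = -3196 - (-14749 - 2240) = -3196 - 1*(-16989) = -3196 + 16989 = 13793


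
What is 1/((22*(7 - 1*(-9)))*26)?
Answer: 1/9152 ≈ 0.00010927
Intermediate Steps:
1/((22*(7 - 1*(-9)))*26) = 1/((22*(7 + 9))*26) = 1/((22*16)*26) = 1/(352*26) = 1/9152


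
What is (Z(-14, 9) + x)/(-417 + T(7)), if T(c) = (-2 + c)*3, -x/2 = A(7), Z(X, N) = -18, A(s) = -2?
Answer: 7/201 ≈ 0.034826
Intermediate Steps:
x = 4 (x = -2*(-2) = 4)
T(c) = -6 + 3*c
(Z(-14, 9) + x)/(-417 + T(7)) = (-18 + 4)/(-417 + (-6 + 3*7)) = -14/(-417 + (-6 + 21)) = -14/(-417 + 15) = -14/(-402) = -14*(-1/402) = 7/201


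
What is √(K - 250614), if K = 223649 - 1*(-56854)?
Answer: 27*√41 ≈ 172.88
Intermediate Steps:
K = 280503 (K = 223649 + 56854 = 280503)
√(K - 250614) = √(280503 - 250614) = √29889 = 27*√41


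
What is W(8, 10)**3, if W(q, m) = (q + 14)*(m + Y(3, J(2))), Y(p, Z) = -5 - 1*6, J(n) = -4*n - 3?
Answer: -10648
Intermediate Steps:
J(n) = -3 - 4*n
Y(p, Z) = -11 (Y(p, Z) = -5 - 6 = -11)
W(q, m) = (-11 + m)*(14 + q) (W(q, m) = (q + 14)*(m - 11) = (14 + q)*(-11 + m) = (-11 + m)*(14 + q))
W(8, 10)**3 = (-154 - 11*8 + 14*10 + 10*8)**3 = (-154 - 88 + 140 + 80)**3 = (-22)**3 = -10648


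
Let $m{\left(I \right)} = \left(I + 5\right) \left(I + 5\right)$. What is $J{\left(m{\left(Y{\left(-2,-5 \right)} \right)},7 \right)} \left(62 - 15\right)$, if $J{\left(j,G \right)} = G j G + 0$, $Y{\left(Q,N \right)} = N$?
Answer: $0$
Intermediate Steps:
$m{\left(I \right)} = \left(5 + I\right)^{2}$ ($m{\left(I \right)} = \left(5 + I\right) \left(5 + I\right) = \left(5 + I\right)^{2}$)
$J{\left(j,G \right)} = j G^{2}$ ($J{\left(j,G \right)} = j G^{2} + 0 = j G^{2}$)
$J{\left(m{\left(Y{\left(-2,-5 \right)} \right)},7 \right)} \left(62 - 15\right) = \left(5 - 5\right)^{2} \cdot 7^{2} \left(62 - 15\right) = 0^{2} \cdot 49 \left(62 - 15\right) = 0 \cdot 49 \cdot 47 = 0 \cdot 47 = 0$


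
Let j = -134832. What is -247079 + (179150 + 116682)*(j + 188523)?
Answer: 15883268833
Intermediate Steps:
-247079 + (179150 + 116682)*(j + 188523) = -247079 + (179150 + 116682)*(-134832 + 188523) = -247079 + 295832*53691 = -247079 + 15883515912 = 15883268833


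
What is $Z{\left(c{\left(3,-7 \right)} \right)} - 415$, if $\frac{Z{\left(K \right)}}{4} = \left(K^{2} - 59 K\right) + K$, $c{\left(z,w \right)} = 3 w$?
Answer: $6221$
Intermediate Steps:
$Z{\left(K \right)} = - 232 K + 4 K^{2}$ ($Z{\left(K \right)} = 4 \left(\left(K^{2} - 59 K\right) + K\right) = 4 \left(K^{2} - 58 K\right) = - 232 K + 4 K^{2}$)
$Z{\left(c{\left(3,-7 \right)} \right)} - 415 = 4 \cdot 3 \left(-7\right) \left(-58 + 3 \left(-7\right)\right) - 415 = 4 \left(-21\right) \left(-58 - 21\right) - 415 = 4 \left(-21\right) \left(-79\right) - 415 = 6636 - 415 = 6221$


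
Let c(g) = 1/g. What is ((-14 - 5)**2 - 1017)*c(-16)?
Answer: 41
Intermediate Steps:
((-14 - 5)**2 - 1017)*c(-16) = ((-14 - 5)**2 - 1017)/(-16) = ((-19)**2 - 1017)*(-1/16) = (361 - 1017)*(-1/16) = -656*(-1/16) = 41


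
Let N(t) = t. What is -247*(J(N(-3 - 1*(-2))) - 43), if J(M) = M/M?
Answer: 10374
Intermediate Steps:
J(M) = 1
-247*(J(N(-3 - 1*(-2))) - 43) = -247*(1 - 43) = -247*(-42) = 10374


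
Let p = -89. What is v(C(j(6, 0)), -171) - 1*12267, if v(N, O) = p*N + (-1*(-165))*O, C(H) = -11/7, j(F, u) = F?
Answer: -282395/7 ≈ -40342.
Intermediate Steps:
C(H) = -11/7 (C(H) = -11*⅐ = -11/7)
v(N, O) = -89*N + 165*O (v(N, O) = -89*N + (-1*(-165))*O = -89*N + 165*O)
v(C(j(6, 0)), -171) - 1*12267 = (-89*(-11/7) + 165*(-171)) - 1*12267 = (979/7 - 28215) - 12267 = -196526/7 - 12267 = -282395/7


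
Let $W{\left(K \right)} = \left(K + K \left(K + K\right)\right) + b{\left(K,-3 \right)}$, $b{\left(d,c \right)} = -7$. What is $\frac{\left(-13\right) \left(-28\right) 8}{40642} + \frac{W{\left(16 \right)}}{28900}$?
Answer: $\frac{7523663}{83896700} \approx 0.089678$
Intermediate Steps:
$W{\left(K \right)} = -7 + K + 2 K^{2}$ ($W{\left(K \right)} = \left(K + K \left(K + K\right)\right) - 7 = \left(K + K 2 K\right) - 7 = \left(K + 2 K^{2}\right) - 7 = -7 + K + 2 K^{2}$)
$\frac{\left(-13\right) \left(-28\right) 8}{40642} + \frac{W{\left(16 \right)}}{28900} = \frac{\left(-13\right) \left(-28\right) 8}{40642} + \frac{-7 + 16 + 2 \cdot 16^{2}}{28900} = 364 \cdot 8 \cdot \frac{1}{40642} + \left(-7 + 16 + 2 \cdot 256\right) \frac{1}{28900} = 2912 \cdot \frac{1}{40642} + \left(-7 + 16 + 512\right) \frac{1}{28900} = \frac{208}{2903} + 521 \cdot \frac{1}{28900} = \frac{208}{2903} + \frac{521}{28900} = \frac{7523663}{83896700}$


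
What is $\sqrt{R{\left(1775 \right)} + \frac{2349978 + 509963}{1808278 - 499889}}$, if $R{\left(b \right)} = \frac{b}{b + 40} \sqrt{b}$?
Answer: $\frac{\sqrt{4074945810758361 + 9115770453584325 \sqrt{71}}}{43176837} \approx 6.587$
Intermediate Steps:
$R{\left(b \right)} = \frac{b^{\frac{3}{2}}}{40 + b}$ ($R{\left(b \right)} = \frac{b}{40 + b} \sqrt{b} = \frac{b^{\frac{3}{2}}}{40 + b}$)
$\sqrt{R{\left(1775 \right)} + \frac{2349978 + 509963}{1808278 - 499889}} = \sqrt{\frac{1775^{\frac{3}{2}}}{40 + 1775} + \frac{2349978 + 509963}{1808278 - 499889}} = \sqrt{\frac{8875 \sqrt{71}}{1815} + \frac{2859941}{1308389}} = \sqrt{8875 \sqrt{71} \cdot \frac{1}{1815} + 2859941 \cdot \frac{1}{1308389}} = \sqrt{\frac{1775 \sqrt{71}}{363} + \frac{2859941}{1308389}} = \sqrt{\frac{2859941}{1308389} + \frac{1775 \sqrt{71}}{363}}$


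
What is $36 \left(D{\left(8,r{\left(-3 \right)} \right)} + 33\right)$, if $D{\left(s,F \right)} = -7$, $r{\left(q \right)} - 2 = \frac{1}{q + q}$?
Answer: $936$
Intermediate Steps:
$r{\left(q \right)} = 2 + \frac{1}{2 q}$ ($r{\left(q \right)} = 2 + \frac{1}{q + q} = 2 + \frac{1}{2 q}$)
$36 \left(D{\left(8,r{\left(-3 \right)} \right)} + 33\right) = 36 \left(-7 + 33\right) = 36 \cdot 26 = 936$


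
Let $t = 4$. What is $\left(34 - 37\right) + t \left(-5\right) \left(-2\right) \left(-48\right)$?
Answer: $-1923$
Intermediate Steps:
$\left(34 - 37\right) + t \left(-5\right) \left(-2\right) \left(-48\right) = \left(34 - 37\right) + 4 \left(-5\right) \left(-2\right) \left(-48\right) = \left(34 - 37\right) + \left(-20\right) \left(-2\right) \left(-48\right) = -3 + 40 \left(-48\right) = -3 - 1920 = -1923$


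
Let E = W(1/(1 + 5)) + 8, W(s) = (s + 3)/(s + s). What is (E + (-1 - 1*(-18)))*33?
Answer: 2277/2 ≈ 1138.5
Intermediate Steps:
W(s) = (3 + s)/(2*s) (W(s) = (3 + s)/((2*s)) = (3 + s)*(1/(2*s)) = (3 + s)/(2*s))
E = 35/2 (E = (3 + 1/(1 + 5))/(2*(1/(1 + 5))) + 8 = (3 + 1/6)/(2*(1/6)) + 8 = (3 + ⅙)/(2*(⅙)) + 8 = (½)*6*(19/6) + 8 = 19/2 + 8 = 35/2 ≈ 17.500)
(E + (-1 - 1*(-18)))*33 = (35/2 + (-1 - 1*(-18)))*33 = (35/2 + (-1 + 18))*33 = (35/2 + 17)*33 = (69/2)*33 = 2277/2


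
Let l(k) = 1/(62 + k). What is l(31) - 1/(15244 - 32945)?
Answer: 574/53103 ≈ 0.010809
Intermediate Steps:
l(31) - 1/(15244 - 32945) = 1/(62 + 31) - 1/(15244 - 32945) = 1/93 - 1/(-17701) = 1/93 - 1*(-1/17701) = 1/93 + 1/17701 = 574/53103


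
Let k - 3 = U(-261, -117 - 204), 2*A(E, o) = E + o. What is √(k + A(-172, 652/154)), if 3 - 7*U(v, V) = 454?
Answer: I*√861553/77 ≈ 12.055*I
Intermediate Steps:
U(v, V) = -451/7 (U(v, V) = 3/7 - ⅐*454 = 3/7 - 454/7 = -451/7)
A(E, o) = E/2 + o/2 (A(E, o) = (E + o)/2 = E/2 + o/2)
k = -430/7 (k = 3 - 451/7 = -430/7 ≈ -61.429)
√(k + A(-172, 652/154)) = √(-430/7 + ((½)*(-172) + (652/154)/2)) = √(-430/7 + (-86 + (652*(1/154))/2)) = √(-430/7 + (-86 + (½)*(326/77))) = √(-430/7 + (-86 + 163/77)) = √(-430/7 - 6459/77) = √(-11189/77) = I*√861553/77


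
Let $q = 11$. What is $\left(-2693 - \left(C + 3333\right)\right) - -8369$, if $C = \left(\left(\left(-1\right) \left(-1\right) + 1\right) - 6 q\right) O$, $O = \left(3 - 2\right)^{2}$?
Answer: $2407$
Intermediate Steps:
$O = 1$ ($O = 1^{2} = 1$)
$C = -64$ ($C = \left(\left(\left(-1\right) \left(-1\right) + 1\right) - 66\right) 1 = \left(\left(1 + 1\right) - 66\right) 1 = \left(2 - 66\right) 1 = \left(-64\right) 1 = -64$)
$\left(-2693 - \left(C + 3333\right)\right) - -8369 = \left(-2693 - \left(-64 + 3333\right)\right) - -8369 = \left(-2693 - 3269\right) + 8369 = -5962 + 8369 = 2407$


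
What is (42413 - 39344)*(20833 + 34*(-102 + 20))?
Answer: 55380105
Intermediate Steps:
(42413 - 39344)*(20833 + 34*(-102 + 20)) = 3069*(20833 + 34*(-82)) = 3069*(20833 - 2788) = 3069*18045 = 55380105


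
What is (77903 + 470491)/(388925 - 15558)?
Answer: 548394/373367 ≈ 1.4688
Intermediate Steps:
(77903 + 470491)/(388925 - 15558) = 548394/373367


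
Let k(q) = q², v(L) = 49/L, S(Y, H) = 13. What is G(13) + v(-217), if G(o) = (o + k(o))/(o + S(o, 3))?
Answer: 210/31 ≈ 6.7742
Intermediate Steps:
G(o) = (o + o²)/(13 + o) (G(o) = (o + o²)/(o + 13) = (o + o²)/(13 + o))
G(13) + v(-217) = 13*(1 + 13)/(13 + 13) + 49/(-217) = 13*14/26 + 49*(-1/217) = 13*(1/26)*14 - 7/31 = 7 - 7/31 = 210/31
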